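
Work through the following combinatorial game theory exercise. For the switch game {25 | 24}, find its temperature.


The game is {25 | 24}, a switch {a | b} with numbers a > b.
Cooling {a | b} by t gives {a - t | b + t}, which stops being hot when a - t = b + t, i.e. at t = (a - b)/2. So the temperature of a switch is (a - b)/2.
Temperature = (Left option - Right option) / 2
= (25 - (24)) / 2
= 1 / 2
= 1/2

1/2


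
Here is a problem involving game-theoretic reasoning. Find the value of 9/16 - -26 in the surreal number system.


x = 9/16, y = -26
Converting to common denominator: 16
x = 9/16, y = -416/16
x - y = 9/16 - -26 = 425/16

425/16


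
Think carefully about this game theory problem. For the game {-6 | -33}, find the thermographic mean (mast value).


Game = {-6 | -33}, a switch {a | b} with numbers a > b.
Its thermograph has left wall a - t and right wall b + t, which meet at t = (a - b)/2, where both equal (a + b)/2. So the mast (mean value) is at (a + b)/2.
Mean = (-6 + (-33))/2 = -39/2 = -39/2

-39/2


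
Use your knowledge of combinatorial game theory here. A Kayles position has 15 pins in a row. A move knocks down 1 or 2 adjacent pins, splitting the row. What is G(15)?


Kayles: a move removes 1 or 2 adjacent pins from a contiguous row.
Removing pins from a row of k leaves two independent rows (a, b) with a + b = k - 1 (one pin) or a + b = k - 2 (two pins); an end removal gives a = 0.
By Sprague-Grundy, G(k) = mex{ G(a) XOR G(b) } over all these splits. G(0) = 0.
G(1): splits (0,0):0^0=0 -> mex({0}) = 1
G(2): splits (0,1):0^1=1 (0,0):0^0=0 -> mex({0, 1}) = 2
G(3): splits (0,2):0^2=2 (1,1):1^1=0 (0,1):0^1=1 -> mex({0, 1, 2}) = 3
G(4): splits (0,3):0^3=3 (1,2):1^2=3 (0,2):0^2=2 (1,1):1^1=0 -> mex({0, 2, 3}) = 1
G(5): splits (0,4):0^1=1 (1,3):1^3=2 (2,2):2^2=0 (0,3):0^3=3 (1,2):1^2=3 -> mex({0, 1, 2, 3}) = 4
G(6) = mex({0, 1, 2, 4}) = 3
G(7) = mex({0, 1, 3, 4, 5}) = 2
G(8) = mex({0, 2, 3, 5, 6}) = 1
G(9) = mex({0, 1, 2, 3, 6, 7}) = 4
G(10) = mex({0, 1, 3, 4, 5, 7}) = 2
G(11) = mex({0, 1, 2, 3, 4, 5}) = 6
G(12) = mex({0, 1, 2, 3, 5, 6, 7}) = 4
G(13) = mex({0, 2, 3, 4, 6, 7}) = 1
G(14) = mex({0, 1, 4, 5, 6, 7}) = 2
G(15) = mex({0, 1, 2, 3, 4, 5, 6}) = 7
Therefore G(15) = 7.

7


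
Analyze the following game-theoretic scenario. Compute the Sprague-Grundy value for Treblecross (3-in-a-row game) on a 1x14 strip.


Treblecross: place X on empty cells; 3-in-a-row wins.
Playing within two cells of an existing X lets the opponent win at once, so sensible play treats the cells i-2..i+2 around each X as dead. The player left with no safe cell loses, so this is a normal-play take-away game on strips of safe cells.
Placing X at cell i (0-indexed) of a strip of k safe cells leaves independent strips of sizes max(0, i-2) and max(0, k-i-3). Hence G(k) = mex{ G(max(0,i-2)) XOR G(max(0,k-i-3)) : 0 <= i < k }, with G(0) = 0.
G(1): splits (0,0):0^0=0 -> mex({0}) = 1
G(2): splits (0,0):0^0=0 -> mex({0}) = 1
G(3): splits (0,0):0^0=0 -> mex({0}) = 1
G(4): splits (0,1):0^1=1 (0,0):0^0=0 -> mex({0, 1}) = 2
G(5): splits (0,2):0^1=1 (0,1):0^1=1 (0,0):0^0=0 -> mex({0, 1}) = 2
G(6) = mex({1}) = 0
G(7) = mex({0, 1, 2}) = 3
G(8) = mex({0, 1, 2}) = 3
G(9) = mex({0, 2}) = 1
G(10) = mex({0, 2, 3}) = 1
G(11) = mex({0, 3}) = 1
G(12) = mex({1, 3}) = 0
G(13) = mex({0, 1, 2, 3}) = 4
G(14) = mex({0, 1, 2}) = 3
Therefore G(14) = 3.

3


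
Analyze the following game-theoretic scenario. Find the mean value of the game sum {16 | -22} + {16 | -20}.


G1 = {16 | -22}, G2 = {16 | -20}
Each is a switch {a | b} with numbers a > b; its mean value is (a + b)/2, and mean value is additive over game sums: m(G1 + G2) = m(G1) + m(G2).
Mean of G1 = (16 + (-22))/2 = -6/2 = -3
Mean of G2 = (16 + (-20))/2 = -4/2 = -2
Mean of G1 + G2 = -3 + -2 = -5

-5


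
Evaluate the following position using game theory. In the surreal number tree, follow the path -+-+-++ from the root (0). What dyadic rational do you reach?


Sign expansion: -+-+-++
Rule: track bounds (lo, hi), initially (-inf, +inf). On '+', the current value becomes lo and we move to the simplest number in (value, hi): value + 1 if hi = +inf, otherwise the midpoint (value + hi)/2. On '-', the current value becomes hi and we move to value - 1 if lo = -inf, otherwise the midpoint (lo + value)/2.
Start at 0.
Step 1: sign = -, move left. Bounds: (-inf, 0). Value = -1
Step 2: sign = +, move right. Bounds: (-1, 0). Value = -1/2
Step 3: sign = -, move left. Bounds: (-1, -1/2). Value = -3/4
Step 4: sign = +, move right. Bounds: (-3/4, -1/2). Value = -5/8
Step 5: sign = -, move left. Bounds: (-3/4, -5/8). Value = -11/16
Step 6: sign = +, move right. Bounds: (-11/16, -5/8). Value = -21/32
Step 7: sign = +, move right. Bounds: (-21/32, -5/8). Value = -41/64
The surreal number with sign expansion -+-+-++ is -41/64.

-41/64


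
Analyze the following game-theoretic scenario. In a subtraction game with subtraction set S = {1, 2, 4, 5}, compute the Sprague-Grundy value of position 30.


The subtraction set is S = {1, 2, 4, 5}.
G(k) = mex{ G(k - s) : s in S, s <= k }. We compute iteratively: G(0) = 0.
G(1) = mex({0}) = 1
G(2) = mex({0, 1}) = 2
G(3) = mex({1, 2}) = 0
G(4) = mex({0, 2}) = 1
G(5) = mex({0, 1}) = 2
G(6) = mex({1, 2}) = 0
G(7) = mex({0, 2}) = 1
Observe that G(3)..G(7) = 0, 1, 2, 0, 1 repeats G(0)..G(4) = 0, 1, 2, 0, 1.
For k >= max(S) = 5, G(k) is determined by the previous 5 values G(k-5)..G(k-1); a window of 5 consecutive values has recurred shifted by 3, so by induction G(k + 3) = G(k) for all k >= 0: the sequence is periodic from the start with period 3.
One period: G(0..2) = 0, 1, 2.
30 mod 3 = 0, so G(30) = G(0) = 0.

0


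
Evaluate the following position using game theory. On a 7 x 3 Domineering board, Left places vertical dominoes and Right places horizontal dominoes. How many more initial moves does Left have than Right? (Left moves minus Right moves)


Board is 7 x 3 (rows x cols).
Left (vertical) placements: (rows-1) * cols = 6 * 3 = 18
Right (horizontal) placements: rows * (cols-1) = 7 * 2 = 14
Advantage = Left - Right = 18 - 14 = 4

4


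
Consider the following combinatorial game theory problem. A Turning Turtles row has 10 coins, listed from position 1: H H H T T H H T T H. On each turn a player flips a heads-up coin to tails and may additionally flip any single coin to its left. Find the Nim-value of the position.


Coins: H H H T T H H T T H
Key fact: a single head at position k behaves exactly like a Nim heap of size k (turning it to T and optionally flipping a coin at j < k corresponds to moving the heap from k to j, or to 0), and heads combine as a disjunctive sum (two heads at the same place would cancel, matching j XOR j = 0). So the Nim-value is the XOR of the 1-indexed positions of the heads.
Face-up positions (1-indexed): [1, 2, 3, 6, 7, 10]
XOR 0 with 1: 0 XOR 1 = 1
XOR 1 with 2: 1 XOR 2 = 3
XOR 3 with 3: 3 XOR 3 = 0
XOR 0 with 6: 0 XOR 6 = 6
XOR 6 with 7: 6 XOR 7 = 1
XOR 1 with 10: 1 XOR 10 = 11
Nim-value = 11

11


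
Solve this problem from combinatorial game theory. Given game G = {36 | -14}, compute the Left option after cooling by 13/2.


Original game: {36 | -14} (a switch {a | b} with a > b).
Cooling by t (for t below the temperature (a - b)/2 = 25) taxes each move by t: {a | b} cooled by t is {a - t | b + t}.
Cooling amount: t = 13/2
Cooled Left option: 36 - 13/2 = 59/2
Cooled Right option: -14 + 13/2 = -15/2
Cooled game: {59/2 | -15/2}
Left option = 59/2

59/2


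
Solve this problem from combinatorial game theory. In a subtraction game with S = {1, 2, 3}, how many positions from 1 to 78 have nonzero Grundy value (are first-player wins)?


Subtraction set S = {1, 2, 3}, so G(n) = n mod 4.
G(n) = 0 when n is a multiple of 4.
Multiples of 4 in [1, 78]: 19
N-positions (nonzero Grundy) = 78 - 19 = 59

59


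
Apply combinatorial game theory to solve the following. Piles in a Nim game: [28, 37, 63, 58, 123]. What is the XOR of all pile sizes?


We need the XOR (exclusive or) of all pile sizes.
After XOR-ing pile 1 (size 28): 0 XOR 28 = 28
After XOR-ing pile 2 (size 37): 28 XOR 37 = 57
After XOR-ing pile 3 (size 63): 57 XOR 63 = 6
After XOR-ing pile 4 (size 58): 6 XOR 58 = 60
After XOR-ing pile 5 (size 123): 60 XOR 123 = 71
The Nim-value of this position is 71.

71


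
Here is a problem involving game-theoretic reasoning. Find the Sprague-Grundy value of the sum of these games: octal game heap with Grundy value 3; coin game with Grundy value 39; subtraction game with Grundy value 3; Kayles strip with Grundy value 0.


By the Sprague-Grundy theorem, the Grundy value of a sum of games is the XOR of individual Grundy values.
octal game heap: Grundy value = 3. Running XOR: 0 XOR 3 = 3
coin game: Grundy value = 39. Running XOR: 3 XOR 39 = 36
subtraction game: Grundy value = 3. Running XOR: 36 XOR 3 = 39
Kayles strip: Grundy value = 0. Running XOR: 39 XOR 0 = 39
The combined Grundy value is 39.

39


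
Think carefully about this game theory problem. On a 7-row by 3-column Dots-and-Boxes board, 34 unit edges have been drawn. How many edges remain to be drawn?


Grid: 7 x 3 boxes, i.e. 8 rows and 4 columns of dots.
Horizontal edges: (rows + 1) * cols = 8 * 3 = 24
Vertical edges: rows * (cols + 1) = 7 * 4 = 28
Total edges: 24 + 28 = 52
Edges drawn: 34
Remaining: 52 - 34 = 18

18


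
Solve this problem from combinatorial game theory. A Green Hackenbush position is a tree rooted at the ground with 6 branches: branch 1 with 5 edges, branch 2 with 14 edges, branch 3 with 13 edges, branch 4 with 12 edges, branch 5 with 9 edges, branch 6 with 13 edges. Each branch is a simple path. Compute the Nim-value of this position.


The tree has 6 branches from the ground vertex.
In Green Hackenbush, the Nim-value of a simple path of length k is k.
Branch 1: length 5, Nim-value = 5
Branch 2: length 14, Nim-value = 14
Branch 3: length 13, Nim-value = 13
Branch 4: length 12, Nim-value = 12
Branch 5: length 9, Nim-value = 9
Branch 6: length 13, Nim-value = 13
Total Nim-value = XOR of all branch values:
0 XOR 5 = 5
5 XOR 14 = 11
11 XOR 13 = 6
6 XOR 12 = 10
10 XOR 9 = 3
3 XOR 13 = 14
Nim-value of the tree = 14

14


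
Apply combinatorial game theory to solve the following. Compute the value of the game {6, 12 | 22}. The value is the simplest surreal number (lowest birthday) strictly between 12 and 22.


Left options: {6, 12}, max = 12
Right options: {22}, min = 22
All options are numbers and max(Left) < min(Right), so by the simplicity theorem the value is the simplest (earliest-born) number strictly between 12 and 22.
Integers 13 through 21 all lie strictly between 12 and 22.
Among integers, the simplest (lowest birthday = smallest |n|; 0 is born on day 0, +-n on day n) is 13.
No non-integer in the interval can be simpler: if x is a non-integer in the interval, then floor(x) or ceil(x) also lies in the interval (the interval contains an integer), and both are proper prefixes of x's sign expansion, i.e. born earlier. So the game value is 13.
Game value = 13

13


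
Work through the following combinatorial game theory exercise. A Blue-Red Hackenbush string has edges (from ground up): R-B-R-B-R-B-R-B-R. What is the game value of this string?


Edges (from ground): R-B-R-B-R-B-R-B-R
By Berlekamp's sign-expansion rule, a Blue-Red Hackenbush stalk has the value of the surreal number whose sign sequence is the edge sequence with B -> + and R -> -.
Sign sequence: -+-+-+-+-
Trace the sign expansion in the surreal number tree, starting from 0:
Edge 1: R (sign -) -> bounds (-inf, 0), value = -1
Edge 2: B (sign +) -> bounds (-1, 0), value = -1/2
Edge 3: R (sign -) -> bounds (-1, -1/2), value = -3/4
Edge 4: B (sign +) -> bounds (-3/4, -1/2), value = -5/8
Edge 5: R (sign -) -> bounds (-3/4, -5/8), value = -11/16
Edge 6: B (sign +) -> bounds (-11/16, -5/8), value = -21/32
Edge 7: R (sign -) -> bounds (-11/16, -21/32), value = -43/64
Edge 8: B (sign +) -> bounds (-43/64, -21/32), value = -85/128
Edge 9: R (sign -) -> bounds (-43/64, -85/128), value = -171/256
Game value = -171/256

-171/256


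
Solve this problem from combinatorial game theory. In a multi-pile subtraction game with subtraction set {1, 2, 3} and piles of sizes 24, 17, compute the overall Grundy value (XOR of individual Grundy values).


Subtraction set: {1, 2, 3}
For this subtraction set, G(n) = n mod 4 (period = max + 1 = 4).
Pile 1 (size 24): G(24) = 24 mod 4 = 0
Pile 2 (size 17): G(17) = 17 mod 4 = 1
Total Grundy value = XOR of all: 0 XOR 1 = 1

1


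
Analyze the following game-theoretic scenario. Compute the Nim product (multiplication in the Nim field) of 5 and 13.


Nim multiplication is bilinear over XOR: (u XOR v) * w = (u*w) XOR (v*w).
So we split each operand into its bit components and XOR the pairwise Nim products.
5 = 1 + 4 (as XOR of powers of 2).
13 = 1 + 4 + 8 (as XOR of powers of 2).
Using the standard Nim-product table on single bits:
  2*2 = 3,   2*4 = 8,   2*8 = 12,
  4*4 = 6,   4*8 = 11,  8*8 = 13,
and  1*x = x (identity), k*l = l*k (commutative).
Pairwise Nim products:
  1 * 1 = 1
  1 * 4 = 4
  1 * 8 = 8
  4 * 1 = 4
  4 * 4 = 6
  4 * 8 = 11
XOR them: 1 XOR 4 XOR 8 XOR 4 XOR 6 XOR 11 = 4.
Result: 5 * 13 = 4 (in Nim).

4


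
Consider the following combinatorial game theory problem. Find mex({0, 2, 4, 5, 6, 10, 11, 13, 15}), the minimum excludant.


Set = {0, 2, 4, 5, 6, 10, 11, 13, 15}
0 is in the set.
1 is NOT in the set. This is the mex.
mex = 1

1


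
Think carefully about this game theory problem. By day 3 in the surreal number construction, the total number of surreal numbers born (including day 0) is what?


Day 0: {|} = 0 is born. Count = 1.
Day n: the number of surreal numbers born by day n is 2^(n+1) - 1.
By day 0: 2^1 - 1 = 1
By day 1: 2^2 - 1 = 3
By day 2: 2^3 - 1 = 7
By day 3: 2^4 - 1 = 15
By day 3: 15 surreal numbers.

15


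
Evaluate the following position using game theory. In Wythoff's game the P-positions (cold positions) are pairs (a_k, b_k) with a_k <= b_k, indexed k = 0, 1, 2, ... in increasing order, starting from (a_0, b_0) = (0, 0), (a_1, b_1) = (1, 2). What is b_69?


By Wythoff's theorem, a_k = floor(k * phi) and b_k = floor(k * phi^2) = a_k + k, where phi = (1 + sqrt(5))/2 is the golden ratio.
phi = (1 + sqrt(5))/2 = 1.618034
phi^2 = phi + 1 = 2.618034
k = 69
k * phi^2 = 69 * 2.618034 = 180.644345
b_69 = floor(k * phi^2) = 180 (check: a_69 + k = 111 + 69 = 180)

180


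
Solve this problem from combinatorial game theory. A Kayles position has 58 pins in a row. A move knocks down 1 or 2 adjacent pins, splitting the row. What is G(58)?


Kayles: a move removes 1 or 2 adjacent pins from a contiguous row.
Removing pins from a row of k leaves two independent rows (a, b) with a + b = k - 1 (one pin) or a + b = k - 2 (two pins); an end removal gives a = 0.
By Sprague-Grundy, G(k) = mex{ G(a) XOR G(b) } over all these splits. G(0) = 0.
G(1): splits (0,0):0^0=0 -> mex({0}) = 1
G(2): splits (0,1):0^1=1 (0,0):0^0=0 -> mex({0, 1}) = 2
G(3): splits (0,2):0^2=2 (1,1):1^1=0 (0,1):0^1=1 -> mex({0, 1, 2}) = 3
G(4): splits (0,3):0^3=3 (1,2):1^2=3 (0,2):0^2=2 (1,1):1^1=0 -> mex({0, 2, 3}) = 1
G(5): splits (0,4):0^1=1 (1,3):1^3=2 (2,2):2^2=0 (0,3):0^3=3 (1,2):1^2=3 -> mex({0, 1, 2, 3}) = 4
G(6) = mex({0, 1, 2, 4}) = 3
G(7) = mex({0, 1, 3, 4, 5}) = 2
G(8) = mex({0, 2, 3, 5, 6}) = 1
G(9) = mex({0, 1, 2, 3, 6, 7}) = 4
G(10) = mex({0, 1, 3, 4, 5, 7}) = 2
G(11) = mex({0, 1, 2, 3, 4, 5}) = 6
G(12) = mex({0, 1, 2, 3, 5, 6, 7}) = 4
G(13) = mex({0, 2, 3, 4, 6, 7}) = 1
G(14) = mex({0, 1, 4, 5, 6, 7}) = 2
G(15) = mex({0, 1, 2, 3, 4, 5, 6}) = 7
G(16) = mex({0, 2, 3, 5, 6, 7}) = 1
G(17) = mex({0, 1, 2, 3, 5, 6, 7}) = 4
G(18) = mex({0, 1, 2, 4, 5, 6}) = 3
G(19) = mex({0, 1, 3, 4, 5, 7}) = 2
G(20) = mex({0, 2, 3, 4, 5, 6, 7}) = 1
G(21) = mex({0, 1, 2, 3, 5, 6, 7}) = 4
G(22) = mex({0, 1, 2, 3, 4, 5, 7}) = 6
G(23) = mex({0, 1, 2, 3, 4, 5, 6}) = 7
G(24) = mex({0, 1, 2, 3, 5, 6, 7}) = 4
G(25) = mex({0, 2, 3, 4, 6, 7}) = 1
G(26) = mex({0, 1, 3, 4, 5, 6, 7}) = 2
G(27) = mex({0, 1, 2, 3, 4, 5, 6, 7}) = 8
G(28) = mex({0, 1, 2, 3, 4, 6, 7, 8}) = 5
G(29) = mex({0, 1, 2, 3, 5, 6, 7, 8, 9}) = 4
G(30) = mex({0, 1, 2, 3, 4, 5, 6, 9, 10}) = 7
G(31) = mex({0, 1, 3, 4, 5, 7, 10, 11}) = 2
G(32) = mex({0, 2, 3, 4, 5, 6, 7, 9, 11}) = 1
G(33) = mex({0, 1, 2, 3, 4, 5, 6, 7, 9, 12}) = 8
G(34) = mex({0, 1, 2, 3, 4, 5, 7, 8, 11, 12}) = 6
G(35) = mex({0, 1, 2, 3, 4, 5, 6, 8, 9, 10, 11}) = 7
G(36) = mex({0, 1, 2, 3, 5, 6, 7, 9, 10}) = 4
G(37) = mex({0, 2, 3, 4, 6, 7, 9, 10, 11, 12}) = 1
G(38) = mex({0, 1, 3, 4, 5, 6, 7, 9, 10, 11, 12}) = 2
G(39) = mex({0, 1, 2, 4, 5, 6, 7, 9, 10, 12, 14}) = 3
G(40) = mex({0, 2, 3, 4, 6, 7, 11, 12, 14}) = 1
G(41) = mex({0, 1, 2, 3, 5, 6, 7, 9, 10, 11, 12}) = 4
G(42) = mex({0, 1, 2, 3, 4, 5, 6, 9, 10}) = 7
G(43) = mex({0, 1, 3, 4, 5, 7, 9, 10, 12, 15}) = 2
G(44) = mex({0, 2, 3, 4, 5, 6, 7, 9, 10, 12, 15}) = 1
G(45) = mex({0, 1, 2, 3, 4, 5, 6, 7, 9, 10, 12, 14}) = 8
G(46) = mex({0, 1, 3, 4, 5, 7, 8, 11, 12, 14}) = 2
G(47) = mex({0, 1, 2, 3, 4, 5, 6, 8, 9, 10, 11, 12}) = 7
G(48) = mex({0, 1, 2, 3, 5, 6, 7, 9, 10}) = 4
G(49) = mex({0, 2, 3, 4, 6, 7, 9, 10, 11, 12, 15}) = 1
G(50) = mex({0, 1, 4, 5, 6, 7, 9, 11, 12, 14, 15}) = 2
G(51) = mex({0, 1, 2, 3, 4, 5, 6, 7, 9, 12, 14, 15}) = 8
G(52) = mex({0, 2, 3, 4, 5, 6, 7, 8, 11, 12, 15}) = 1
G(53) = mex({0, 1, 2, 3, 5, 6, 7, 8, 9, 10, 11, 12}) = 4
G(54) = mex({0, 1, 2, 3, 4, 5, 6, 9, 10}) = 7
G(55) = mex({0, 1, 3, 4, 5, 7, 9, 10, 11, 12}) = 2
G(56) = mex({0, 2, 3, 4, 5, 6, 7, 9, 10, 11, 12, 13, 14}) = 1
G(57) = mex({0, 1, 2, 3, 5, 6, 7, 9, 10, 12, 13, 14, 15}) = 4
G(58) = mex({0, 1, 3, 4, 5, 7, 11, 12, 14, 15}) = 2
Therefore G(58) = 2.

2


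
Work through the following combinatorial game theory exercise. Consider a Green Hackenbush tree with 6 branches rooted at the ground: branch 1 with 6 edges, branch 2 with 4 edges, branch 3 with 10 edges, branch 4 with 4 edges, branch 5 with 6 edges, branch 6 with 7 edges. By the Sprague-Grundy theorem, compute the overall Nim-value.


The tree has 6 branches from the ground vertex.
In Green Hackenbush, the Nim-value of a simple path of length k is k.
Branch 1: length 6, Nim-value = 6
Branch 2: length 4, Nim-value = 4
Branch 3: length 10, Nim-value = 10
Branch 4: length 4, Nim-value = 4
Branch 5: length 6, Nim-value = 6
Branch 6: length 7, Nim-value = 7
Total Nim-value = XOR of all branch values:
0 XOR 6 = 6
6 XOR 4 = 2
2 XOR 10 = 8
8 XOR 4 = 12
12 XOR 6 = 10
10 XOR 7 = 13
Nim-value of the tree = 13

13


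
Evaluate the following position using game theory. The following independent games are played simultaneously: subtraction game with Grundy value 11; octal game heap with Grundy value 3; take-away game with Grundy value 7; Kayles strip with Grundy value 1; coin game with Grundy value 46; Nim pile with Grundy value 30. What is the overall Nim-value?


By the Sprague-Grundy theorem, the Grundy value of a sum of games is the XOR of individual Grundy values.
subtraction game: Grundy value = 11. Running XOR: 0 XOR 11 = 11
octal game heap: Grundy value = 3. Running XOR: 11 XOR 3 = 8
take-away game: Grundy value = 7. Running XOR: 8 XOR 7 = 15
Kayles strip: Grundy value = 1. Running XOR: 15 XOR 1 = 14
coin game: Grundy value = 46. Running XOR: 14 XOR 46 = 32
Nim pile: Grundy value = 30. Running XOR: 32 XOR 30 = 62
The combined Grundy value is 62.

62


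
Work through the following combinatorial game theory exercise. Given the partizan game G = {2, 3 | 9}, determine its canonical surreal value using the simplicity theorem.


Left options: {2, 3}, max = 3
Right options: {9}, min = 9
All options are numbers and max(Left) < min(Right), so by the simplicity theorem the value is the simplest (earliest-born) number strictly between 3 and 9.
Integers 4 through 8 all lie strictly between 3 and 9.
Among integers, the simplest (lowest birthday = smallest |n|; 0 is born on day 0, +-n on day n) is 4.
No non-integer in the interval can be simpler: if x is a non-integer in the interval, then floor(x) or ceil(x) also lies in the interval (the interval contains an integer), and both are proper prefixes of x's sign expansion, i.e. born earlier. So the game value is 4.
Game value = 4

4


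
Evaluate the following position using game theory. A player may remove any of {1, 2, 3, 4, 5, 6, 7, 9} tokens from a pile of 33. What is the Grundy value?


The subtraction set is S = {1, 2, 3, 4, 5, 6, 7, 9}.
G(k) = mex{ G(k - s) : s in S, s <= k }. We compute iteratively: G(0) = 0.
G(1) = mex({0}) = 1
G(2) = mex({0, 1}) = 2
G(3) = mex({0, 1, 2}) = 3
G(4) = mex({0, 1, 2, 3}) = 4
G(5) = mex({0, 1, 2, 3, 4}) = 5
G(6) = mex({0, 1, 2, 3, 4, 5}) = 6
G(7) = mex({0, 1, 2, 3, 4, 5, 6}) = 7
G(8) = mex({1, 2, 3, 4, 5, 6, 7}) = 0
G(9) = mex({0, 2, 3, 4, 5, 6, 7}) = 1
G(10) = mex({0, 1, 3, 4, 5, 6, 7}) = 2
G(11) = mex({0, 1, 2, 4, 5, 6, 7}) = 3
G(12) = mex({0, 1, 2, 3, 5, 6, 7}) = 4
G(13) = mex({0, 1, 2, 3, 4, 6, 7}) = 5
G(14) = mex({0, 1, 2, 3, 4, 5, 7}) = 6
G(15) = mex({0, 1, 2, 3, 4, 5, 6}) = 7
G(16) = mex({1, 2, 3, 4, 5, 6, 7}) = 0
Observe that G(8)..G(16) = 0, 1, 2, 3, 4, 5, 6, 7, 0 repeats G(0)..G(8) = 0, 1, 2, 3, 4, 5, 6, 7, 0.
For k >= max(S) = 9, G(k) is determined by the previous 9 values G(k-9)..G(k-1); a window of 9 consecutive values has recurred shifted by 8, so by induction G(k + 8) = G(k) for all k >= 0: the sequence is periodic from the start with period 8.
One period: G(0..7) = 0, 1, 2, 3, 4, 5, 6, 7.
33 mod 8 = 1, so G(33) = G(1) = 1.

1


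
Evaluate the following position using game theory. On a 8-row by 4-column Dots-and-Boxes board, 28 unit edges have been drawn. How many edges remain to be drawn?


Grid: 8 x 4 boxes, i.e. 9 rows and 5 columns of dots.
Horizontal edges: (rows + 1) * cols = 9 * 4 = 36
Vertical edges: rows * (cols + 1) = 8 * 5 = 40
Total edges: 36 + 40 = 76
Edges drawn: 28
Remaining: 76 - 28 = 48

48


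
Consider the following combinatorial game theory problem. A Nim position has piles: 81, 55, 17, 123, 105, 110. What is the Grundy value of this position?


We need the XOR (exclusive or) of all pile sizes.
After XOR-ing pile 1 (size 81): 0 XOR 81 = 81
After XOR-ing pile 2 (size 55): 81 XOR 55 = 102
After XOR-ing pile 3 (size 17): 102 XOR 17 = 119
After XOR-ing pile 4 (size 123): 119 XOR 123 = 12
After XOR-ing pile 5 (size 105): 12 XOR 105 = 101
After XOR-ing pile 6 (size 110): 101 XOR 110 = 11
The Nim-value of this position is 11.

11


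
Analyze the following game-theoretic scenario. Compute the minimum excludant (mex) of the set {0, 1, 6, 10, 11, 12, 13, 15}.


Set = {0, 1, 6, 10, 11, 12, 13, 15}
0 is in the set.
1 is in the set.
2 is NOT in the set. This is the mex.
mex = 2

2


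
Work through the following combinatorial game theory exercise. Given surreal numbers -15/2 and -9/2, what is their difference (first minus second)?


x = -15/2, y = -9/2
Converting to common denominator: 2
x = -15/2, y = -9/2
x - y = -15/2 - -9/2 = -3

-3


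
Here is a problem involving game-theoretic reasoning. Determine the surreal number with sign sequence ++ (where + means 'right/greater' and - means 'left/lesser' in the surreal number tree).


Sign expansion: ++
Rule: track bounds (lo, hi), initially (-inf, +inf). On '+', the current value becomes lo and we move to the simplest number in (value, hi): value + 1 if hi = +inf, otherwise the midpoint (value + hi)/2. On '-', the current value becomes hi and we move to value - 1 if lo = -inf, otherwise the midpoint (lo + value)/2.
Start at 0.
Step 1: sign = +, move right. Bounds: (0, +inf). Value = 1
Step 2: sign = +, move right. Bounds: (1, +inf). Value = 2
The surreal number with sign expansion ++ is 2.

2


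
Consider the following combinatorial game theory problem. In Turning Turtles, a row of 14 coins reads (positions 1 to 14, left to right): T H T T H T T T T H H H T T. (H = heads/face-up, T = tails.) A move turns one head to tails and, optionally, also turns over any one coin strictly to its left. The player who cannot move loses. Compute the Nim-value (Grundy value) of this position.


Coins: T H T T H T T T T H H H T T
Key fact: a single head at position k behaves exactly like a Nim heap of size k (turning it to T and optionally flipping a coin at j < k corresponds to moving the heap from k to j, or to 0), and heads combine as a disjunctive sum (two heads at the same place would cancel, matching j XOR j = 0). So the Nim-value is the XOR of the 1-indexed positions of the heads.
Face-up positions (1-indexed): [2, 5, 10, 11, 12]
XOR 0 with 2: 0 XOR 2 = 2
XOR 2 with 5: 2 XOR 5 = 7
XOR 7 with 10: 7 XOR 10 = 13
XOR 13 with 11: 13 XOR 11 = 6
XOR 6 with 12: 6 XOR 12 = 10
Nim-value = 10

10


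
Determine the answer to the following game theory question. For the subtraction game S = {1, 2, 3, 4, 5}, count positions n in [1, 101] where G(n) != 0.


Subtraction set S = {1, 2, 3, 4, 5}, so G(n) = n mod 6.
G(n) = 0 when n is a multiple of 6.
Multiples of 6 in [1, 101]: 16
N-positions (nonzero Grundy) = 101 - 16 = 85

85


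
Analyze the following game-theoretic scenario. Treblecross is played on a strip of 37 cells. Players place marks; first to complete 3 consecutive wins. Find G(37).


Treblecross: place X on empty cells; 3-in-a-row wins.
Playing within two cells of an existing X lets the opponent win at once, so sensible play treats the cells i-2..i+2 around each X as dead. The player left with no safe cell loses, so this is a normal-play take-away game on strips of safe cells.
Placing X at cell i (0-indexed) of a strip of k safe cells leaves independent strips of sizes max(0, i-2) and max(0, k-i-3). Hence G(k) = mex{ G(max(0,i-2)) XOR G(max(0,k-i-3)) : 0 <= i < k }, with G(0) = 0.
G(1): splits (0,0):0^0=0 -> mex({0}) = 1
G(2): splits (0,0):0^0=0 -> mex({0}) = 1
G(3): splits (0,0):0^0=0 -> mex({0}) = 1
G(4): splits (0,1):0^1=1 (0,0):0^0=0 -> mex({0, 1}) = 2
G(5): splits (0,2):0^1=1 (0,1):0^1=1 (0,0):0^0=0 -> mex({0, 1}) = 2
G(6) = mex({1}) = 0
G(7) = mex({0, 1, 2}) = 3
G(8) = mex({0, 1, 2}) = 3
G(9) = mex({0, 2}) = 1
G(10) = mex({0, 2, 3}) = 1
G(11) = mex({0, 3}) = 1
G(12) = mex({1, 3}) = 0
G(13) = mex({0, 1, 2, 3}) = 4
G(14) = mex({0, 1, 2}) = 3
G(15) = mex({0, 1, 2}) = 3
G(16) = mex({0, 1, 2, 4}) = 3
G(17) = mex({0, 1, 3, 4}) = 2
G(18) = mex({0, 1, 3, 4}) = 2
G(19) = mex({0, 1, 3, 5}) = 2
G(20) = mex({0, 1, 2, 3, 5}) = 4
G(21) = mex({0, 1, 2, 3, 5}) = 4
G(22) = mex({1, 2, 6}) = 0
G(23) = mex({0, 1, 2, 3, 4, 6}) = 5
G(24) = mex({0, 1, 2, 3, 4}) = 5
G(25) = mex({0, 1, 3, 4, 7}) = 2
G(26) = mex({0, 1, 3, 4, 5, 7}) = 2
G(27) = mex({0, 1, 3, 5}) = 2
G(28) = mex({0, 1, 2, 5}) = 3
G(29) = mex({0, 1, 2, 4, 5, 6}) = 3
G(30) = mex({1, 2, 4, 6}) = 0
G(31) = mex({0, 1, 2, 3, 4, 6}) = 5
G(32) = mex({1, 2, 3, 4, 7}) = 0
G(33) = mex({0, 3, 7}) = 1
G(34) = mex({0, 2, 3, 5, 7}) = 1
G(35) = mex({0, 2, 3, 5, 6}) = 1
G(36) = mex({0, 1, 2, 5, 6}) = 3
G(37) = mex({0, 1, 2, 4, 5, 6}) = 3
Therefore G(37) = 3.

3


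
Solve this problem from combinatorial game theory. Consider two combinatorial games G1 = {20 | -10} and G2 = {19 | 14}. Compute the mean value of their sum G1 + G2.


G1 = {20 | -10}, G2 = {19 | 14}
Each is a switch {a | b} with numbers a > b; its mean value is (a + b)/2, and mean value is additive over game sums: m(G1 + G2) = m(G1) + m(G2).
Mean of G1 = (20 + (-10))/2 = 10/2 = 5
Mean of G2 = (19 + (14))/2 = 33/2 = 33/2
Mean of G1 + G2 = 5 + 33/2 = 43/2

43/2


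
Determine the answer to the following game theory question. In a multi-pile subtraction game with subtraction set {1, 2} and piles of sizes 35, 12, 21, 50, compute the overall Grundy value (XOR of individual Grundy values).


Subtraction set: {1, 2}
For this subtraction set, G(n) = n mod 3 (period = max + 1 = 3).
Pile 1 (size 35): G(35) = 35 mod 3 = 2
Pile 2 (size 12): G(12) = 12 mod 3 = 0
Pile 3 (size 21): G(21) = 21 mod 3 = 0
Pile 4 (size 50): G(50) = 50 mod 3 = 2
Total Grundy value = XOR of all: 2 XOR 0 XOR 0 XOR 2 = 0

0


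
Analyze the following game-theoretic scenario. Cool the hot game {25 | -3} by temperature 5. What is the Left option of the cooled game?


Original game: {25 | -3} (a switch {a | b} with a > b).
Cooling by t (for t below the temperature (a - b)/2 = 14) taxes each move by t: {a | b} cooled by t is {a - t | b + t}.
Cooling amount: t = 5
Cooled Left option: 25 - 5 = 20
Cooled Right option: -3 + 5 = 2
Cooled game: {20 | 2}
Left option = 20

20


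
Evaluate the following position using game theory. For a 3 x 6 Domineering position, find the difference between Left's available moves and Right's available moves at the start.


Board is 3 x 6 (rows x cols).
Left (vertical) placements: (rows-1) * cols = 2 * 6 = 12
Right (horizontal) placements: rows * (cols-1) = 3 * 5 = 15
Advantage = Left - Right = 12 - 15 = -3

-3


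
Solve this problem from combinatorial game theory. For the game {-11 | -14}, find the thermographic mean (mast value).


Game = {-11 | -14}, a switch {a | b} with numbers a > b.
Its thermograph has left wall a - t and right wall b + t, which meet at t = (a - b)/2, where both equal (a + b)/2. So the mast (mean value) is at (a + b)/2.
Mean = (-11 + (-14))/2 = -25/2 = -25/2

-25/2


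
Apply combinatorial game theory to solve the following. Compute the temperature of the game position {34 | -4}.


The game is {34 | -4}, a switch {a | b} with numbers a > b.
Cooling {a | b} by t gives {a - t | b + t}, which stops being hot when a - t = b + t, i.e. at t = (a - b)/2. So the temperature of a switch is (a - b)/2.
Temperature = (Left option - Right option) / 2
= (34 - (-4)) / 2
= 38 / 2
= 19

19


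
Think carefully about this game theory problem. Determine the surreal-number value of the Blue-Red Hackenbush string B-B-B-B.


Edges (from ground): B-B-B-B
By Berlekamp's sign-expansion rule, a Blue-Red Hackenbush stalk has the value of the surreal number whose sign sequence is the edge sequence with B -> + and R -> -.
Sign sequence: ++++
Trace the sign expansion in the surreal number tree, starting from 0:
Edge 1: B (sign +) -> bounds (0, +inf), value = 1
Edge 2: B (sign +) -> bounds (1, +inf), value = 2
Edge 3: B (sign +) -> bounds (2, +inf), value = 3
Edge 4: B (sign +) -> bounds (3, +inf), value = 4
Game value = 4

4


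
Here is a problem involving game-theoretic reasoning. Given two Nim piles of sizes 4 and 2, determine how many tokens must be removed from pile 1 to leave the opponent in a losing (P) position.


Piles: 4 and 2
Current XOR: 4 XOR 2 = 6 (non-zero, so this is an N-position).
To make the XOR zero, we need to find a move that balances the piles.
For pile 1 (size 4): target = 4 XOR 6 = 2
We reduce pile 1 from 4 to 2.
Tokens removed: 4 - 2 = 2
Verification: 2 XOR 2 = 0

2


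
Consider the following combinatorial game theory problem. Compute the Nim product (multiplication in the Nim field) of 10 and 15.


Nim multiplication is bilinear over XOR: (u XOR v) * w = (u*w) XOR (v*w).
So we split each operand into its bit components and XOR the pairwise Nim products.
10 = 2 + 8 (as XOR of powers of 2).
15 = 1 + 2 + 4 + 8 (as XOR of powers of 2).
Using the standard Nim-product table on single bits:
  2*2 = 3,   2*4 = 8,   2*8 = 12,
  4*4 = 6,   4*8 = 11,  8*8 = 13,
and  1*x = x (identity), k*l = l*k (commutative).
Pairwise Nim products:
  2 * 1 = 2
  2 * 2 = 3
  2 * 4 = 8
  2 * 8 = 12
  8 * 1 = 8
  8 * 2 = 12
  8 * 4 = 11
  8 * 8 = 13
XOR them: 2 XOR 3 XOR 8 XOR 12 XOR 8 XOR 12 XOR 11 XOR 13 = 7.
Result: 10 * 15 = 7 (in Nim).

7


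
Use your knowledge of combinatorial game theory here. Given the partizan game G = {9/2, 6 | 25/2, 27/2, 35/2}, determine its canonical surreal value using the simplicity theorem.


Left options: {9/2, 6}, max = 6
Right options: {25/2, 27/2, 35/2}, min = 25/2
All options are numbers and max(Left) < min(Right), so by the simplicity theorem the value is the simplest (earliest-born) number strictly between 6 and 25/2.
Integers 7 through 12 all lie strictly between 6 and 25/2.
Among integers, the simplest (lowest birthday = smallest |n|; 0 is born on day 0, +-n on day n) is 7.
No non-integer in the interval can be simpler: if x is a non-integer in the interval, then floor(x) or ceil(x) also lies in the interval (the interval contains an integer), and both are proper prefixes of x's sign expansion, i.e. born earlier. So the game value is 7.
Game value = 7

7


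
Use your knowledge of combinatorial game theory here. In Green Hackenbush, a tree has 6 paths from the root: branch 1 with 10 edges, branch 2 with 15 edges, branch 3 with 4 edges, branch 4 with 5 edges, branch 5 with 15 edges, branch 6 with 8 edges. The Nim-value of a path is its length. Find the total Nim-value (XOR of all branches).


The tree has 6 branches from the ground vertex.
In Green Hackenbush, the Nim-value of a simple path of length k is k.
Branch 1: length 10, Nim-value = 10
Branch 2: length 15, Nim-value = 15
Branch 3: length 4, Nim-value = 4
Branch 4: length 5, Nim-value = 5
Branch 5: length 15, Nim-value = 15
Branch 6: length 8, Nim-value = 8
Total Nim-value = XOR of all branch values:
0 XOR 10 = 10
10 XOR 15 = 5
5 XOR 4 = 1
1 XOR 5 = 4
4 XOR 15 = 11
11 XOR 8 = 3
Nim-value of the tree = 3

3


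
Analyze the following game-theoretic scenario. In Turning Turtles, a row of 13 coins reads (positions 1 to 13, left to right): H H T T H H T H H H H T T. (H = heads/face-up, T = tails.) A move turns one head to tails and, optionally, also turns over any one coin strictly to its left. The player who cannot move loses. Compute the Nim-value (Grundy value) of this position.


Coins: H H T T H H T H H H H T T
Key fact: a single head at position k behaves exactly like a Nim heap of size k (turning it to T and optionally flipping a coin at j < k corresponds to moving the heap from k to j, or to 0), and heads combine as a disjunctive sum (two heads at the same place would cancel, matching j XOR j = 0). So the Nim-value is the XOR of the 1-indexed positions of the heads.
Face-up positions (1-indexed): [1, 2, 5, 6, 8, 9, 10, 11]
XOR 0 with 1: 0 XOR 1 = 1
XOR 1 with 2: 1 XOR 2 = 3
XOR 3 with 5: 3 XOR 5 = 6
XOR 6 with 6: 6 XOR 6 = 0
XOR 0 with 8: 0 XOR 8 = 8
XOR 8 with 9: 8 XOR 9 = 1
XOR 1 with 10: 1 XOR 10 = 11
XOR 11 with 11: 11 XOR 11 = 0
Nim-value = 0

0


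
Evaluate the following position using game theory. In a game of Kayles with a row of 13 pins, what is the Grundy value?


Kayles: a move removes 1 or 2 adjacent pins from a contiguous row.
Removing pins from a row of k leaves two independent rows (a, b) with a + b = k - 1 (one pin) or a + b = k - 2 (two pins); an end removal gives a = 0.
By Sprague-Grundy, G(k) = mex{ G(a) XOR G(b) } over all these splits. G(0) = 0.
G(1): splits (0,0):0^0=0 -> mex({0}) = 1
G(2): splits (0,1):0^1=1 (0,0):0^0=0 -> mex({0, 1}) = 2
G(3): splits (0,2):0^2=2 (1,1):1^1=0 (0,1):0^1=1 -> mex({0, 1, 2}) = 3
G(4): splits (0,3):0^3=3 (1,2):1^2=3 (0,2):0^2=2 (1,1):1^1=0 -> mex({0, 2, 3}) = 1
G(5): splits (0,4):0^1=1 (1,3):1^3=2 (2,2):2^2=0 (0,3):0^3=3 (1,2):1^2=3 -> mex({0, 1, 2, 3}) = 4
G(6) = mex({0, 1, 2, 4}) = 3
G(7) = mex({0, 1, 3, 4, 5}) = 2
G(8) = mex({0, 2, 3, 5, 6}) = 1
G(9) = mex({0, 1, 2, 3, 6, 7}) = 4
G(10) = mex({0, 1, 3, 4, 5, 7}) = 2
G(11) = mex({0, 1, 2, 3, 4, 5}) = 6
G(12) = mex({0, 1, 2, 3, 5, 6, 7}) = 4
G(13) = mex({0, 2, 3, 4, 6, 7}) = 1
Therefore G(13) = 1.

1


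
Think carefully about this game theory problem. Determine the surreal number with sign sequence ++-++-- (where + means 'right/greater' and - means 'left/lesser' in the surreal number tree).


Sign expansion: ++-++--
Rule: track bounds (lo, hi), initially (-inf, +inf). On '+', the current value becomes lo and we move to the simplest number in (value, hi): value + 1 if hi = +inf, otherwise the midpoint (value + hi)/2. On '-', the current value becomes hi and we move to value - 1 if lo = -inf, otherwise the midpoint (lo + value)/2.
Start at 0.
Step 1: sign = +, move right. Bounds: (0, +inf). Value = 1
Step 2: sign = +, move right. Bounds: (1, +inf). Value = 2
Step 3: sign = -, move left. Bounds: (1, 2). Value = 3/2
Step 4: sign = +, move right. Bounds: (3/2, 2). Value = 7/4
Step 5: sign = +, move right. Bounds: (7/4, 2). Value = 15/8
Step 6: sign = -, move left. Bounds: (7/4, 15/8). Value = 29/16
Step 7: sign = -, move left. Bounds: (7/4, 29/16). Value = 57/32
The surreal number with sign expansion ++-++-- is 57/32.

57/32


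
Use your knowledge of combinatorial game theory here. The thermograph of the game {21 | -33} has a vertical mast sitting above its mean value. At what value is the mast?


Game = {21 | -33}, a switch {a | b} with numbers a > b.
Its thermograph has left wall a - t and right wall b + t, which meet at t = (a - b)/2, where both equal (a + b)/2. So the mast (mean value) is at (a + b)/2.
Mean = (21 + (-33))/2 = -12/2 = -6

-6


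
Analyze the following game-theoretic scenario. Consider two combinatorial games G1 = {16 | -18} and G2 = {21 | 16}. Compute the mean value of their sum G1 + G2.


G1 = {16 | -18}, G2 = {21 | 16}
Each is a switch {a | b} with numbers a > b; its mean value is (a + b)/2, and mean value is additive over game sums: m(G1 + G2) = m(G1) + m(G2).
Mean of G1 = (16 + (-18))/2 = -2/2 = -1
Mean of G2 = (21 + (16))/2 = 37/2 = 37/2
Mean of G1 + G2 = -1 + 37/2 = 35/2

35/2


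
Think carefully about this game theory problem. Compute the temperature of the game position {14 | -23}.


The game is {14 | -23}, a switch {a | b} with numbers a > b.
Cooling {a | b} by t gives {a - t | b + t}, which stops being hot when a - t = b + t, i.e. at t = (a - b)/2. So the temperature of a switch is (a - b)/2.
Temperature = (Left option - Right option) / 2
= (14 - (-23)) / 2
= 37 / 2
= 37/2

37/2


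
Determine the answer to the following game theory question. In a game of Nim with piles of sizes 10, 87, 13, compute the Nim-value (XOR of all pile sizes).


We need the XOR (exclusive or) of all pile sizes.
After XOR-ing pile 1 (size 10): 0 XOR 10 = 10
After XOR-ing pile 2 (size 87): 10 XOR 87 = 93
After XOR-ing pile 3 (size 13): 93 XOR 13 = 80
The Nim-value of this position is 80.

80


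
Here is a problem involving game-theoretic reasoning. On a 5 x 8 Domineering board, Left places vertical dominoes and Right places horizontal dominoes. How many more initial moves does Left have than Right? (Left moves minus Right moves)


Board is 5 x 8 (rows x cols).
Left (vertical) placements: (rows-1) * cols = 4 * 8 = 32
Right (horizontal) placements: rows * (cols-1) = 5 * 7 = 35
Advantage = Left - Right = 32 - 35 = -3

-3


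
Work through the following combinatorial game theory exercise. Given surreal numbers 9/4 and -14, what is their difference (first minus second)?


x = 9/4, y = -14
Converting to common denominator: 4
x = 9/4, y = -56/4
x - y = 9/4 - -14 = 65/4

65/4


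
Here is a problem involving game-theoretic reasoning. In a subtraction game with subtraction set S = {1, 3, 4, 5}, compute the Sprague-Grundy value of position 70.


The subtraction set is S = {1, 3, 4, 5}.
G(k) = mex{ G(k - s) : s in S, s <= k }. We compute iteratively: G(0) = 0.
G(1) = mex({0}) = 1
G(2) = mex({1}) = 0
G(3) = mex({0}) = 1
G(4) = mex({0, 1}) = 2
G(5) = mex({0, 1, 2}) = 3
G(6) = mex({0, 1, 3}) = 2
G(7) = mex({0, 1, 2}) = 3
G(8) = mex({1, 2, 3}) = 0
G(9) = mex({0, 2, 3}) = 1
G(10) = mex({1, 2, 3}) = 0
G(11) = mex({0, 2, 3}) = 1
G(12) = mex({0, 1, 3}) = 2
Observe that G(8)..G(12) = 0, 1, 0, 1, 2 repeats G(0)..G(4) = 0, 1, 0, 1, 2.
For k >= max(S) = 5, G(k) is determined by the previous 5 values G(k-5)..G(k-1); a window of 5 consecutive values has recurred shifted by 8, so by induction G(k + 8) = G(k) for all k >= 0: the sequence is periodic from the start with period 8.
One period: G(0..7) = 0, 1, 0, 1, 2, 3, 2, 3.
70 mod 8 = 6, so G(70) = G(6) = 2.

2


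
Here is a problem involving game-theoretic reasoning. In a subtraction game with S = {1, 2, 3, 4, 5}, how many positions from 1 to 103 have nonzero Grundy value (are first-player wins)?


Subtraction set S = {1, 2, 3, 4, 5}, so G(n) = n mod 6.
G(n) = 0 when n is a multiple of 6.
Multiples of 6 in [1, 103]: 17
N-positions (nonzero Grundy) = 103 - 17 = 86

86


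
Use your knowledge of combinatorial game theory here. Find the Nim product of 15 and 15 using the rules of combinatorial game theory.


Nim multiplication is bilinear over XOR: (u XOR v) * w = (u*w) XOR (v*w).
So we split each operand into its bit components and XOR the pairwise Nim products.
15 = 1 + 2 + 4 + 8 (as XOR of powers of 2).
15 = 1 + 2 + 4 + 8 (as XOR of powers of 2).
Using the standard Nim-product table on single bits:
  2*2 = 3,   2*4 = 8,   2*8 = 12,
  4*4 = 6,   4*8 = 11,  8*8 = 13,
and  1*x = x (identity), k*l = l*k (commutative).
Pairwise Nim products:
  1 * 1 = 1
  1 * 2 = 2
  1 * 4 = 4
  1 * 8 = 8
  2 * 1 = 2
  2 * 2 = 3
  2 * 4 = 8
  2 * 8 = 12
  4 * 1 = 4
  4 * 2 = 8
  4 * 4 = 6
  4 * 8 = 11
  8 * 1 = 8
  8 * 2 = 12
  8 * 4 = 11
  8 * 8 = 13
XOR them: 1 XOR 2 XOR 4 XOR 8 XOR 2 XOR 3 XOR 8 XOR 12 XOR 4 XOR 8 XOR 6 XOR 11 XOR 8 XOR 12 XOR 11 XOR 13 = 9.
Result: 15 * 15 = 9 (in Nim).

9
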